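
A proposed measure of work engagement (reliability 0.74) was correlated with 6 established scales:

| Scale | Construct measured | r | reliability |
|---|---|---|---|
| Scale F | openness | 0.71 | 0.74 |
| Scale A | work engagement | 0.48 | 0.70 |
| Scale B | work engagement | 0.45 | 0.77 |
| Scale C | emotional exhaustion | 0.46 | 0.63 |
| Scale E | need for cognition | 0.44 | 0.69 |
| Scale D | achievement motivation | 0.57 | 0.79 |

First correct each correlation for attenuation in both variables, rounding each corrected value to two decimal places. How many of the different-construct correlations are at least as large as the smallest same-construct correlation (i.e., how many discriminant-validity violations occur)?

Disattenuated r (r / √(r_scale · r_new)):
  Scale F (disc): 0.71 / √(0.74·0.74) = 0.96
  Scale A (conv): 0.48 / √(0.70·0.74) = 0.67
  Scale B (conv): 0.45 / √(0.77·0.74) = 0.60
  Scale C (disc): 0.46 / √(0.63·0.74) = 0.67
  Scale E (disc): 0.44 / √(0.69·0.74) = 0.62
  Scale D (disc): 0.57 / √(0.79·0.74) = 0.75
Smallest convergent = 0.60. Discriminant values: 0.96, 0.67, 0.62, 0.75; count ≥ 0.60 → 4.

4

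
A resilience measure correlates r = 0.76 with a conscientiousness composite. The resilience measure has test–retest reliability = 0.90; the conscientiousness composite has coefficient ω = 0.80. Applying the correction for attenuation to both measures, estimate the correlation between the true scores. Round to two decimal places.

r_true = r_obs / √(r_xx · r_yy) = 0.76 / √(0.90 × 0.80) = 0.76 / √0.7200 = 0.76 / 0.8485 ≈ 0.90.

0.90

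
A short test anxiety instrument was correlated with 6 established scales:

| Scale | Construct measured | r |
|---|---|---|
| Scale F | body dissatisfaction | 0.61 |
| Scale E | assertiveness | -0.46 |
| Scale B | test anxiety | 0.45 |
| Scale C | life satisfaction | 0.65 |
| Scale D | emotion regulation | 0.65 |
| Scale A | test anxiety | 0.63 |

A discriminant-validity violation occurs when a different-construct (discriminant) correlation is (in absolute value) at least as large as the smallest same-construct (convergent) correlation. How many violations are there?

4

Convergent (same construct = test anxiety): Scale B, Scale A.
Smallest convergent = 0.45. Discriminant |r|: 0.61, 0.46, 0.65, 0.65; count ≥ 0.45 → 4.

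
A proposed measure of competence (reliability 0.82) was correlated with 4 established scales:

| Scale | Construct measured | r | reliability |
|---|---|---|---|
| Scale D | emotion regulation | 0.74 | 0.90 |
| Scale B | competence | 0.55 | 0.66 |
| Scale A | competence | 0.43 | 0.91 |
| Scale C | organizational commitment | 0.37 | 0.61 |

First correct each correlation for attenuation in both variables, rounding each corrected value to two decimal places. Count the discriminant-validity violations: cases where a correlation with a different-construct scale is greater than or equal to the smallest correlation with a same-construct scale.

Disattenuated r (r / √(r_scale · r_new)):
  Scale D (disc): 0.74 / √(0.90·0.82) = 0.86
  Scale B (conv): 0.55 / √(0.66·0.82) = 0.75
  Scale A (conv): 0.43 / √(0.91·0.82) = 0.50
  Scale C (disc): 0.37 / √(0.61·0.82) = 0.52
Smallest convergent = 0.50. Discriminant values: 0.86, 0.52; count ≥ 0.50 → 2.

2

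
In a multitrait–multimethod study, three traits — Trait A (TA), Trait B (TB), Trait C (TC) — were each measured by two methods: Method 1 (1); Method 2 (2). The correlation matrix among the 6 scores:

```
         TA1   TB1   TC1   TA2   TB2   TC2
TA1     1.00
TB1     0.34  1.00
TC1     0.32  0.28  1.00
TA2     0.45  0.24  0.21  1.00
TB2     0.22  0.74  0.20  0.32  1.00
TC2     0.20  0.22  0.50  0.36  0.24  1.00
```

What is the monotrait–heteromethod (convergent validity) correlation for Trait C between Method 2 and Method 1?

0.50

Same trait (TC), different methods: r(TC2, TC1) = 0.50.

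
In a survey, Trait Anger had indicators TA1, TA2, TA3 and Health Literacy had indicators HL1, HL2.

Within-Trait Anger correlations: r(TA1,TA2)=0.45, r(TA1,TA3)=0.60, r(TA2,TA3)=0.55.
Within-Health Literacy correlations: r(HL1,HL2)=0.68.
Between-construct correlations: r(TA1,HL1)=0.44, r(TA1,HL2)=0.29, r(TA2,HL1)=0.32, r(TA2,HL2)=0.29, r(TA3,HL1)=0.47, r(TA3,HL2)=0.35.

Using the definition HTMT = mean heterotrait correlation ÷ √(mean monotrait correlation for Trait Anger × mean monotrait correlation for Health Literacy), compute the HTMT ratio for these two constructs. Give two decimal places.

0.60

Mean heterotrait r = 2.16/6 = 0.3600.
Mean within-TA = 1.60/3 = 0.5333; mean within-HL = 0.68/1 = 0.6800.
Geometric mean = √(0.5333 × 0.6800) = 0.6022.
HTMT = 0.3600 / 0.6022 = 0.60.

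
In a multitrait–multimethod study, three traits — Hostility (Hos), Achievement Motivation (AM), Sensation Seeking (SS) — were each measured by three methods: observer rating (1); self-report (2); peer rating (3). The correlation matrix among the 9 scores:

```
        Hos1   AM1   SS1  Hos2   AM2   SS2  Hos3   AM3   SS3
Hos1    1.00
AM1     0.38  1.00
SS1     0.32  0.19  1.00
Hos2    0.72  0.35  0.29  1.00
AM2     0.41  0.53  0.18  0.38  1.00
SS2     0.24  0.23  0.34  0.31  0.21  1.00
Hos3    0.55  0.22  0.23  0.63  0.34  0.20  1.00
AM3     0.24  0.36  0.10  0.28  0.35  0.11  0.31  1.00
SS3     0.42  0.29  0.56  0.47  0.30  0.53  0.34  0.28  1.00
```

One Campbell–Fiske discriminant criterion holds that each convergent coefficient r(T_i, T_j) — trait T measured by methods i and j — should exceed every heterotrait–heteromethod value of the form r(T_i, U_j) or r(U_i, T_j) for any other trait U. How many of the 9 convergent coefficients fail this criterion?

Checking each validity diagonal entry against its comparison values:
Hos (methods 1·2): 0.72 vs {0.41, 0.35, 0.24, 0.29} → pass.
Hos (methods 1·3): 0.55 vs {0.24, 0.22, 0.42, 0.23} → pass.
Hos (methods 2·3): 0.63 vs {0.28, 0.34, 0.47, 0.20} → pass.
AM (methods 1·2): 0.53 vs {0.35, 0.41, 0.23, 0.18} → pass.
AM (methods 1·3): 0.36 vs {0.22, 0.24, 0.29, 0.10} → pass.
AM (methods 2·3): 0.35 vs {0.34, 0.28, 0.30, 0.11} → pass.
SS (methods 1·2): 0.34 vs {0.29, 0.24, 0.18, 0.23} → pass.
SS (methods 1·3): 0.56 vs {0.23, 0.42, 0.10, 0.29} → pass.
SS (methods 2·3): 0.53 vs {0.20, 0.47, 0.11, 0.30} → pass.
0 of 9 fail.

0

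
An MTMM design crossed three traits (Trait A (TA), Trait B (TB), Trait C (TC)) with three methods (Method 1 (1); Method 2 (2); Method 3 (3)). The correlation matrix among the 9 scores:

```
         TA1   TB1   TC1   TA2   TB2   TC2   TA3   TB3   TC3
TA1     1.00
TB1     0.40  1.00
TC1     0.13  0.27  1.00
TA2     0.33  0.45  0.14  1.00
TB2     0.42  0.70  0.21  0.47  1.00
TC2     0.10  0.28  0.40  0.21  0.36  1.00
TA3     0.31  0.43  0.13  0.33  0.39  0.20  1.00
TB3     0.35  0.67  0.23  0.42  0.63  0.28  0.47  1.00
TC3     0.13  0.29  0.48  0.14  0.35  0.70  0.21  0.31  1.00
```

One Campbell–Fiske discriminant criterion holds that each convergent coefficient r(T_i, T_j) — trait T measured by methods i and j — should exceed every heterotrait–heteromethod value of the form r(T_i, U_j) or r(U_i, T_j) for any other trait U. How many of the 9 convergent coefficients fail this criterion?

3

Checking each validity diagonal entry against its comparison values:
TA (methods 1·2): 0.33 vs {0.42, 0.45, 0.10, 0.14} → fail.
TA (methods 1·3): 0.31 vs {0.35, 0.43, 0.13, 0.13} → fail.
TA (methods 2·3): 0.33 vs {0.42, 0.39, 0.14, 0.20} → fail.
TB (methods 1·2): 0.70 vs {0.45, 0.42, 0.28, 0.21} → pass.
TB (methods 1·3): 0.67 vs {0.43, 0.35, 0.29, 0.23} → pass.
TB (methods 2·3): 0.63 vs {0.39, 0.42, 0.35, 0.28} → pass.
TC (methods 1·2): 0.40 vs {0.14, 0.10, 0.21, 0.28} → pass.
TC (methods 1·3): 0.48 vs {0.13, 0.13, 0.23, 0.29} → pass.
TC (methods 2·3): 0.70 vs {0.20, 0.14, 0.28, 0.35} → pass.
3 of 9 fail.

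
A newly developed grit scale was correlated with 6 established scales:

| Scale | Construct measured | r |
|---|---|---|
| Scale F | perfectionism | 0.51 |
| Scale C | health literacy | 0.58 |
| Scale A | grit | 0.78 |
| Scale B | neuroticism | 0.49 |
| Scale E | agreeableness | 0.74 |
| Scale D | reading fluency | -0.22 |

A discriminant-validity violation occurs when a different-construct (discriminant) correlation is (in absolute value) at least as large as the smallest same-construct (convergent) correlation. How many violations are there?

Convergent (same construct = grit): Scale A.
Smallest convergent = 0.78. Discriminant |r|: 0.51, 0.58, 0.49, 0.74, 0.22; count ≥ 0.78 → 0.

0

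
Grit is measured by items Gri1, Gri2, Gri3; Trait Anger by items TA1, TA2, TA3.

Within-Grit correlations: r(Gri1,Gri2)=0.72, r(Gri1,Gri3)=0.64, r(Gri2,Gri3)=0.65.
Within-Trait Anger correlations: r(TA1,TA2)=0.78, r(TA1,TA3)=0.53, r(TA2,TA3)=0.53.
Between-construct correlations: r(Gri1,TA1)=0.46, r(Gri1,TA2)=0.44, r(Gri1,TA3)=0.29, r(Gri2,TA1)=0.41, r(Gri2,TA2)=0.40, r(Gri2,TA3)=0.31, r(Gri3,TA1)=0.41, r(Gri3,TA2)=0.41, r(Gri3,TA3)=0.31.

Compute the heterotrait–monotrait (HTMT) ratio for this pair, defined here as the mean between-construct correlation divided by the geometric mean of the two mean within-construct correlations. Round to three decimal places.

0.596

Mean heterotrait r = 3.44/9 = 0.3822.
Mean within-Gri = 2.01/3 = 0.6700; mean within-TA = 1.84/3 = 0.6133.
Geometric mean = √(0.6700 × 0.6133) = 0.6410.
HTMT = 0.3822 / 0.6410 = 0.596.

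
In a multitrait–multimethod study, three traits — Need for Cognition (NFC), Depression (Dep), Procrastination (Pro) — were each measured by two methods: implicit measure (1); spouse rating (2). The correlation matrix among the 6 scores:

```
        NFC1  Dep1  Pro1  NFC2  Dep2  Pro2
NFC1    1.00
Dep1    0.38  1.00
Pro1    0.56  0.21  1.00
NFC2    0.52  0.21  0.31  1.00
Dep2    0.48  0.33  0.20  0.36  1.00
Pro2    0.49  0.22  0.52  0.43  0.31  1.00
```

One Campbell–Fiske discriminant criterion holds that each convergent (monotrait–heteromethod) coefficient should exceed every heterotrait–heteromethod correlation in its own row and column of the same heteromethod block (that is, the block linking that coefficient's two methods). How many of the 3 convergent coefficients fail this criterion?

Convergent coefficients and their comparison sets:
NFC (methods 1·2): 0.52 vs {0.48, 0.21, 0.49, 0.31} → pass.
Dep (methods 1·2): 0.33 vs {0.21, 0.48, 0.22, 0.20} → fail.
Pro (methods 1·2): 0.52 vs {0.31, 0.49, 0.20, 0.22} → pass.
1 of 3 fail.

1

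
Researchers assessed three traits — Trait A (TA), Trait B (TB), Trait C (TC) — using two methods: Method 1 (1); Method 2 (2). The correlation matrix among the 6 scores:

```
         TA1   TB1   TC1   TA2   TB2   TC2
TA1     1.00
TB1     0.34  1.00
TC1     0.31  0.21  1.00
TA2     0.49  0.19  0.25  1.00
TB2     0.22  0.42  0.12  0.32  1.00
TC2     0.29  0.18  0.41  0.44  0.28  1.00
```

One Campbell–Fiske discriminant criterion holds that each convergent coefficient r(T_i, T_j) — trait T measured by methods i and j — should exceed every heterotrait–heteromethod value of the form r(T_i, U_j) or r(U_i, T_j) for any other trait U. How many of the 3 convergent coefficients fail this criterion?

0

Each convergent coefficient versus the relevant comparison correlations:
TA (methods 1·2): 0.49 vs {0.22, 0.19, 0.29, 0.25} → pass.
TB (methods 1·2): 0.42 vs {0.19, 0.22, 0.18, 0.12} → pass.
TC (methods 1·2): 0.41 vs {0.25, 0.29, 0.12, 0.18} → pass.
0 of 3 fail.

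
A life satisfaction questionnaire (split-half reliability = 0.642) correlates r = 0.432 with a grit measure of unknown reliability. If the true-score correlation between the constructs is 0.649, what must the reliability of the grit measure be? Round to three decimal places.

r_true = r_obs / √(r_xx · r_yy) ⇒ 0.649 = 0.432 / √(0.642 · r_yy).
√(0.642 · r_yy) = 0.432 / 0.649 = 0.6656; 0.642 · r_yy = 0.4430; r_yy = 0.4430 / 0.642 ≈ 0.690.

0.690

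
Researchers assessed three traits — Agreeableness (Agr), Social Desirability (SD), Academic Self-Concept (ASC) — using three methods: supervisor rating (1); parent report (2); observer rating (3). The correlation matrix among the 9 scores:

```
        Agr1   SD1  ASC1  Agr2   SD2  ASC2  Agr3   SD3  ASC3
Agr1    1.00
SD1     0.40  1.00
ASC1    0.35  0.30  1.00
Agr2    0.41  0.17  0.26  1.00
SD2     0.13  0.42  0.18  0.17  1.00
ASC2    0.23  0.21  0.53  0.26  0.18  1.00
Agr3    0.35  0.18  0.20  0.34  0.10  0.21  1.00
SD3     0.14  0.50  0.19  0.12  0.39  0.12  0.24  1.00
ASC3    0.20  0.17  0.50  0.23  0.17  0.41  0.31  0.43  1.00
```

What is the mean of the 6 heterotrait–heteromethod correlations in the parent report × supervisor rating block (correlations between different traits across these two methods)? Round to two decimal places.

0.20

HTHM values (method 2 × method 1): 0.17, 0.26, 0.13, 0.18, 0.23, 0.21; mean = 1.18/6 = 0.20.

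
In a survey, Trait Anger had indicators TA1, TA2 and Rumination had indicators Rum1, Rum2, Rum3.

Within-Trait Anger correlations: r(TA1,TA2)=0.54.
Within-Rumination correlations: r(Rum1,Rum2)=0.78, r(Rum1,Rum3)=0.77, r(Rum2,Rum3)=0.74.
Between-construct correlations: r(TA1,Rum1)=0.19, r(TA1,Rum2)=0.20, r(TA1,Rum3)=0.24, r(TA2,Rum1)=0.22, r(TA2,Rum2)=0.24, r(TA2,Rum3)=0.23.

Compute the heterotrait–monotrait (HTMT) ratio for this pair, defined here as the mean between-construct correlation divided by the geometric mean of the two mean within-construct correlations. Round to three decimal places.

0.343

Mean between = 1.32/6 = 0.2200.
Mean within-TA = 0.54/1 = 0.5400; mean within-Rum = 2.29/3 = 0.7633.
Geometric mean = √(0.5400 × 0.7633) = 0.6420.
HTMT = 0.2200 / 0.6420 = 0.343.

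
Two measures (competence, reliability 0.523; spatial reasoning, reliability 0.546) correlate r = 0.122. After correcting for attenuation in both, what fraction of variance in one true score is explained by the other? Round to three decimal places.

0.052

Disattenuated r = 0.122 / √(0.523 × 0.546) = 0.122 / 0.5344 = 0.2283.
Shared true-score variance = 0.2283² = 0.0521 ≈ 0.052.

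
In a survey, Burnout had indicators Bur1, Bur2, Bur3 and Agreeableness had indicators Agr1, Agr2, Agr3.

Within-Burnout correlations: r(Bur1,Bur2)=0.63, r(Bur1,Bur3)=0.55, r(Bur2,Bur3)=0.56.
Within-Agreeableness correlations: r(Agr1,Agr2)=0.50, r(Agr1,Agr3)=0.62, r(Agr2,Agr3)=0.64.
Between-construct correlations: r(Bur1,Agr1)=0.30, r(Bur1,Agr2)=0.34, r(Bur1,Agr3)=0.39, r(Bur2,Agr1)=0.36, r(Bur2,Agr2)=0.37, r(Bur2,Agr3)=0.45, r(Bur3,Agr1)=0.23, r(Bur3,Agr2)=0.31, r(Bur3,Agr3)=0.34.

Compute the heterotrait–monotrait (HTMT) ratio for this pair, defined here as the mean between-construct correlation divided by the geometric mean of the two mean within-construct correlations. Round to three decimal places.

Between-construct mean = 3.09/9 = 0.3433.
Mean within-Bur = 1.74/3 = 0.5800; mean within-Agr = 1.76/3 = 0.5867.
Geometric mean = √(0.5800 × 0.5867) = 0.5833.
HTMT = 0.3433 / 0.5833 = 0.589.

0.589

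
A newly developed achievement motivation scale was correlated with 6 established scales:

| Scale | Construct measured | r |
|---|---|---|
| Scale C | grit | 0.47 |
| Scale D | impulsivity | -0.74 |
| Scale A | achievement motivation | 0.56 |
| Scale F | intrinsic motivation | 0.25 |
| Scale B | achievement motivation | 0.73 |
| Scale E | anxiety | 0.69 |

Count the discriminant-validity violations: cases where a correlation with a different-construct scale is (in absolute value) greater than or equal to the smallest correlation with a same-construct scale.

2

Convergent (same construct = achievement motivation): Scale A, Scale B.
Smallest convergent = 0.56. Discriminant |r|: 0.47, 0.74, 0.25, 0.69; count ≥ 0.56 → 2.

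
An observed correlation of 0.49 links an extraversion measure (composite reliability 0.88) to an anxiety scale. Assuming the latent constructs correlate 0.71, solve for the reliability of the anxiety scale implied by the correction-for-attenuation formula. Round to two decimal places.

0.54

r_true = r_obs / √(r_xx · r_yy) ⇒ 0.71 = 0.49 / √(0.88 · r_yy).
√(0.88 · r_yy) = 0.49 / 0.71 = 0.6901; 0.88 · r_yy = 0.4762; r_yy = 0.4762 / 0.88 ≈ 0.54.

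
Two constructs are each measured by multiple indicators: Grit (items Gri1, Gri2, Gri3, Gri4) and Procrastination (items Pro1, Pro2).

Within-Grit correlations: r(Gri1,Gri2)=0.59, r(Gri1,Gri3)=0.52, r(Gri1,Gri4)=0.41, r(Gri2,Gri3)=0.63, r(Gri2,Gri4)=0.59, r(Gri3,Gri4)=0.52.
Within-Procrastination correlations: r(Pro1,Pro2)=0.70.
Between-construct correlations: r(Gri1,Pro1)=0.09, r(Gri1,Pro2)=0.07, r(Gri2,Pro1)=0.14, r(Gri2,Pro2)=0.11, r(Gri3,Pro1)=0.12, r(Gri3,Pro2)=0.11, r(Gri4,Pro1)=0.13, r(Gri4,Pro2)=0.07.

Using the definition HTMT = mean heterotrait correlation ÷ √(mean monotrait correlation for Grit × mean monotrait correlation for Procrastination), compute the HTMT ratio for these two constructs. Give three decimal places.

0.170

Mean between = 0.84/8 = 0.1050.
Mean within-Gri = 3.26/6 = 0.5433; mean within-Pro = 0.70/1 = 0.7000.
Geometric mean = √(0.5433 × 0.7000) = 0.6167.
HTMT = 0.1050 / 0.6167 = 0.170.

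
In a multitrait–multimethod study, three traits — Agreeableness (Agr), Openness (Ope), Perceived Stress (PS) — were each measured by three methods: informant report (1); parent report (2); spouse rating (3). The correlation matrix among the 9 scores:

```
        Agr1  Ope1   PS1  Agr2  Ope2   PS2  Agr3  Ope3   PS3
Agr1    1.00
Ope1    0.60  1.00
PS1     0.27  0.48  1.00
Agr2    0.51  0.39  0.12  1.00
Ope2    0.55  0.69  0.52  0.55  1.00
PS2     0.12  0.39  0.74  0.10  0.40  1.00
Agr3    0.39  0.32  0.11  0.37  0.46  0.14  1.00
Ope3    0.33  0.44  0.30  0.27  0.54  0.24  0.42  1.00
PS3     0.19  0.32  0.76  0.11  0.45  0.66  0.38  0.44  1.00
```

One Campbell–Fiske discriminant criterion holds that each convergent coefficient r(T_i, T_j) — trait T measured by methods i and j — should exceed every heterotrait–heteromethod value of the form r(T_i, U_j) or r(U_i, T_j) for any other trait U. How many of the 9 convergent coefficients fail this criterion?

2

Convergent coefficients and their comparison sets:
Agr (methods 1·2): 0.51 vs {0.55, 0.39, 0.12, 0.12} → fail.
Agr (methods 1·3): 0.39 vs {0.33, 0.32, 0.19, 0.11} → pass.
Agr (methods 2·3): 0.37 vs {0.27, 0.46, 0.11, 0.14} → fail.
Ope (methods 1·2): 0.69 vs {0.39, 0.55, 0.39, 0.52} → pass.
Ope (methods 1·3): 0.44 vs {0.32, 0.33, 0.32, 0.30} → pass.
Ope (methods 2·3): 0.54 vs {0.46, 0.27, 0.45, 0.24} → pass.
PS (methods 1·2): 0.74 vs {0.12, 0.12, 0.52, 0.39} → pass.
PS (methods 1·3): 0.76 vs {0.11, 0.19, 0.30, 0.32} → pass.
PS (methods 2·3): 0.66 vs {0.14, 0.11, 0.24, 0.45} → pass.
2 of 9 fail.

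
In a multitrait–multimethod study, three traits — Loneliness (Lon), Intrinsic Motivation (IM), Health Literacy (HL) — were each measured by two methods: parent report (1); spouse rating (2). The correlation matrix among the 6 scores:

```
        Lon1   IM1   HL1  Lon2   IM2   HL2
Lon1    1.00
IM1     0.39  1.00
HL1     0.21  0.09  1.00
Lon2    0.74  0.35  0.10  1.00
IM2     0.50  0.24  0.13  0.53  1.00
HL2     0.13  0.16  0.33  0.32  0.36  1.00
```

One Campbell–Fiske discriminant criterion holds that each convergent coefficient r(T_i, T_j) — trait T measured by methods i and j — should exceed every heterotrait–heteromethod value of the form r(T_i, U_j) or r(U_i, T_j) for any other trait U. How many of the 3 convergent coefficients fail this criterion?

1

Each convergent coefficient versus the relevant comparison correlations:
Lon (methods 1·2): 0.74 vs {0.50, 0.35, 0.13, 0.10} → pass.
IM (methods 1·2): 0.24 vs {0.35, 0.50, 0.16, 0.13} → fail.
HL (methods 1·2): 0.33 vs {0.10, 0.13, 0.13, 0.16} → pass.
1 of 3 fail.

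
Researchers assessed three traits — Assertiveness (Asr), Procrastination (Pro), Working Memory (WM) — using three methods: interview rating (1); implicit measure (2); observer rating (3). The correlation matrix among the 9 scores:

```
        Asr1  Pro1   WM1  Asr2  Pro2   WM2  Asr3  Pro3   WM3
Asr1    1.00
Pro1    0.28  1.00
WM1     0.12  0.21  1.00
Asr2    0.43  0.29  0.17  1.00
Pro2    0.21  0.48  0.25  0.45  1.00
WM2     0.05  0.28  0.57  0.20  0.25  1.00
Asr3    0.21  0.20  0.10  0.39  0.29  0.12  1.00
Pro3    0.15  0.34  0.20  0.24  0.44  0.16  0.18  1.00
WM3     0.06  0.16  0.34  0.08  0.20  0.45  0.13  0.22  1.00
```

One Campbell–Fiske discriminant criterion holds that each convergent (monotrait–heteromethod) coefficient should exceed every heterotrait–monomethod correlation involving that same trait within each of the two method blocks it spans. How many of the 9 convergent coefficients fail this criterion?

Each convergent coefficient versus the relevant comparison correlations:
Asr (methods 1·2): 0.43 vs {0.28, 0.45, 0.12, 0.20} → fail.
Asr (methods 1·3): 0.21 vs {0.28, 0.18, 0.12, 0.13} → fail.
Asr (methods 2·3): 0.39 vs {0.45, 0.18, 0.20, 0.13} → fail.
Pro (methods 1·2): 0.48 vs {0.28, 0.45, 0.21, 0.25} → pass.
Pro (methods 1·3): 0.34 vs {0.28, 0.18, 0.21, 0.22} → pass.
Pro (methods 2·3): 0.44 vs {0.45, 0.18, 0.25, 0.22} → fail.
WM (methods 1·2): 0.57 vs {0.12, 0.20, 0.21, 0.25} → pass.
WM (methods 1·3): 0.34 vs {0.12, 0.13, 0.21, 0.22} → pass.
WM (methods 2·3): 0.45 vs {0.20, 0.13, 0.25, 0.22} → pass.
4 of 9 fail.

4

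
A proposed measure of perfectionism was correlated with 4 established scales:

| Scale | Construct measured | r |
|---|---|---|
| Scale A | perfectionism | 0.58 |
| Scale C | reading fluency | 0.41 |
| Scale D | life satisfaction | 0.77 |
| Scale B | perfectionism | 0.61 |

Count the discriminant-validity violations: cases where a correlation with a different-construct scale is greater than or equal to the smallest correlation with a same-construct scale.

Convergent (same construct = perfectionism): Scale A, Scale B.
Smallest convergent = 0.58. Discriminant values: 0.41, 0.77; count ≥ 0.58 → 1.

1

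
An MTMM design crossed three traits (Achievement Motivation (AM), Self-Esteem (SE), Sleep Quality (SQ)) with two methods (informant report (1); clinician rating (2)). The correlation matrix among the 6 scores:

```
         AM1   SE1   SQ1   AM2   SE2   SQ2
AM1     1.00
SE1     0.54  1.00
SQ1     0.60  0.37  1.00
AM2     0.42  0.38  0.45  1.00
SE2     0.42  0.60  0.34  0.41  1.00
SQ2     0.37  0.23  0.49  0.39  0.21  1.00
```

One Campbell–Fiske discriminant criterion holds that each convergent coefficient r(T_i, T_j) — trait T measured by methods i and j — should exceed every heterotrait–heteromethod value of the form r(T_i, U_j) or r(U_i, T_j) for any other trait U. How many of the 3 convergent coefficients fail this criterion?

Checking each validity diagonal entry against its comparison values:
AM (methods 1·2): 0.42 vs {0.42, 0.38, 0.37, 0.45} → fail.
SE (methods 1·2): 0.60 vs {0.38, 0.42, 0.23, 0.34} → pass.
SQ (methods 1·2): 0.49 vs {0.45, 0.37, 0.34, 0.23} → pass.
1 of 3 fail.

1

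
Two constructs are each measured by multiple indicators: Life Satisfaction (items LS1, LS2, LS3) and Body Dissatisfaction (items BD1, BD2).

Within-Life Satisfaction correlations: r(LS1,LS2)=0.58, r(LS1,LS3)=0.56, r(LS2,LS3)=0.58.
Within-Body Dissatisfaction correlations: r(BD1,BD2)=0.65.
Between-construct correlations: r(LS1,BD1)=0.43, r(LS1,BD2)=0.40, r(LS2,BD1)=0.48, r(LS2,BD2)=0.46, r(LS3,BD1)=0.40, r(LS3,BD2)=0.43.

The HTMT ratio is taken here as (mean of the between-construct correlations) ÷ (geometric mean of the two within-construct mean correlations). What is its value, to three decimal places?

Between-construct mean = 2.60/6 = 0.4333.
Mean within-LS = 1.72/3 = 0.5733; mean within-BD = 0.65/1 = 0.6500.
Geometric mean = √(0.5733 × 0.6500) = 0.6104.
HTMT = 0.4333 / 0.6104 = 0.710.

0.710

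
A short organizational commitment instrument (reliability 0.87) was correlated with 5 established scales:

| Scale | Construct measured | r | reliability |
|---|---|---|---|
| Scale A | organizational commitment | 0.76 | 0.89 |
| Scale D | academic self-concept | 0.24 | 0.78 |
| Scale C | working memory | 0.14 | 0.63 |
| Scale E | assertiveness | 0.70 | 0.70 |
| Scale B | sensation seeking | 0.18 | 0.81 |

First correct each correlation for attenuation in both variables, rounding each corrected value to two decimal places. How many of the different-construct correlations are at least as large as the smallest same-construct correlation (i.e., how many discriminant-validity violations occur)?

Disattenuated r (r / √(r_scale · r_new)):
  Scale A (conv): 0.76 / √(0.89·0.87) = 0.86
  Scale D (disc): 0.24 / √(0.78·0.87) = 0.29
  Scale C (disc): 0.14 / √(0.63·0.87) = 0.19
  Scale E (disc): 0.70 / √(0.70·0.87) = 0.90
  Scale B (disc): 0.18 / √(0.81·0.87) = 0.21
Smallest convergent = 0.86. Discriminant values: 0.29, 0.19, 0.90, 0.21; count ≥ 0.86 → 1.

1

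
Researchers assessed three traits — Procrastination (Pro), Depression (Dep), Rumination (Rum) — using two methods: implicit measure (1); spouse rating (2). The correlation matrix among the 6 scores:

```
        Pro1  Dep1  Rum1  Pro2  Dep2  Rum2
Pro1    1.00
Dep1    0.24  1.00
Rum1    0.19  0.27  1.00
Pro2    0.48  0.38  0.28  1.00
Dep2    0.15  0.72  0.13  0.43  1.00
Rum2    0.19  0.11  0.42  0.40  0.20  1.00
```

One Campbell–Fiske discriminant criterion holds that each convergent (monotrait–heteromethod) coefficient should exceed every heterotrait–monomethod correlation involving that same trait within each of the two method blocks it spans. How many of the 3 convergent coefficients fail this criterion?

Each convergent coefficient versus the relevant comparison correlations:
Pro (methods 1·2): 0.48 vs {0.24, 0.43, 0.19, 0.40} → pass.
Dep (methods 1·2): 0.72 vs {0.24, 0.43, 0.27, 0.20} → pass.
Rum (methods 1·2): 0.42 vs {0.19, 0.40, 0.27, 0.20} → pass.
0 of 3 fail.

0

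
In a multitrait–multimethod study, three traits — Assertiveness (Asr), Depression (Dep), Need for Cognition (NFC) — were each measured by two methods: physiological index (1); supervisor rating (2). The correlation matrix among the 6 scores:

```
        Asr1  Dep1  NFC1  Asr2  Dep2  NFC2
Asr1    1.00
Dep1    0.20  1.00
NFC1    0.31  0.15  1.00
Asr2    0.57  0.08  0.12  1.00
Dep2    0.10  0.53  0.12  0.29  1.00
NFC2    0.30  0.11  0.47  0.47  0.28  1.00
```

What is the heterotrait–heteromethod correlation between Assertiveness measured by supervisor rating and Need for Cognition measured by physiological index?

Different traits and methods: r(Asr2, NFC1) = 0.12.

0.12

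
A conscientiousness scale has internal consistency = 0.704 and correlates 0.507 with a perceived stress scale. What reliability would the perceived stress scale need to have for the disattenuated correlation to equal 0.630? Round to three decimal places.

0.920

r_true = r_obs / √(r_xx · r_yy) ⇒ 0.630 = 0.507 / √(0.704 · r_yy).
√(0.704 · r_yy) = 0.507 / 0.630 = 0.8048; 0.704 · r_yy = 0.6477; r_yy = 0.6477 / 0.704 ≈ 0.920.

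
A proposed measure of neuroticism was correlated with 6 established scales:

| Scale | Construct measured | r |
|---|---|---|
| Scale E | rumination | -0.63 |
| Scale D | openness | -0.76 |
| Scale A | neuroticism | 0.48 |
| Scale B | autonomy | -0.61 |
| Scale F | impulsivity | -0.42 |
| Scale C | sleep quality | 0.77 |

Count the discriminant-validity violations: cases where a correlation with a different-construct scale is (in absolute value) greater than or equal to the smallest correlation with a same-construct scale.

Convergent (same construct = neuroticism): Scale A.
Smallest convergent = 0.48. Discriminant |r|: 0.63, 0.76, 0.61, 0.42, 0.77; count ≥ 0.48 → 4.

4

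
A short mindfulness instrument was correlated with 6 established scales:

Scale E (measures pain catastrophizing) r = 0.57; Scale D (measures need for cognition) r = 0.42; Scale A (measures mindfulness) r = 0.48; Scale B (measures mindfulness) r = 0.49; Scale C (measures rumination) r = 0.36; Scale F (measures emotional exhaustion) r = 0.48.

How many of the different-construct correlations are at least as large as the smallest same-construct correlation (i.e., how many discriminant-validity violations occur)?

2

Convergent (same construct = mindfulness): Scale A, Scale B.
Smallest convergent = 0.48. Discriminant values: 0.57, 0.42, 0.36, 0.48; count ≥ 0.48 → 2.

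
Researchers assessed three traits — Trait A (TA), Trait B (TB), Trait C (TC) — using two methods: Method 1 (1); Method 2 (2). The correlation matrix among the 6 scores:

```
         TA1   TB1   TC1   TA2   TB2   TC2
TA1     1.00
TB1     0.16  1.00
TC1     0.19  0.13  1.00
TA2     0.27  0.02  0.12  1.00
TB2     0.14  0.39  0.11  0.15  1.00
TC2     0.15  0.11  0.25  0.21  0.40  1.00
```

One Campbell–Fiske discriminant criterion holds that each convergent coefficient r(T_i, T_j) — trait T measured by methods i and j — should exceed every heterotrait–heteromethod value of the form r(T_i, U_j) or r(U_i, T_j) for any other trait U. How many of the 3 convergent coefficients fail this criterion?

0

Each convergent coefficient versus the relevant comparison correlations:
TA (methods 1·2): 0.27 vs {0.14, 0.02, 0.15, 0.12} → pass.
TB (methods 1·2): 0.39 vs {0.02, 0.14, 0.11, 0.11} → pass.
TC (methods 1·2): 0.25 vs {0.12, 0.15, 0.11, 0.11} → pass.
0 of 3 fail.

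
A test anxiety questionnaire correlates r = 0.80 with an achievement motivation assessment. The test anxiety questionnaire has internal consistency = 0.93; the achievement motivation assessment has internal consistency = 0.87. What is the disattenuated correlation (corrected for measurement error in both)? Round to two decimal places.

r_true = r_obs / √(r_xx · r_yy) = 0.80 / √(0.93 × 0.87) = 0.80 / √0.8091 = 0.80 / 0.8995 ≈ 0.89.

0.89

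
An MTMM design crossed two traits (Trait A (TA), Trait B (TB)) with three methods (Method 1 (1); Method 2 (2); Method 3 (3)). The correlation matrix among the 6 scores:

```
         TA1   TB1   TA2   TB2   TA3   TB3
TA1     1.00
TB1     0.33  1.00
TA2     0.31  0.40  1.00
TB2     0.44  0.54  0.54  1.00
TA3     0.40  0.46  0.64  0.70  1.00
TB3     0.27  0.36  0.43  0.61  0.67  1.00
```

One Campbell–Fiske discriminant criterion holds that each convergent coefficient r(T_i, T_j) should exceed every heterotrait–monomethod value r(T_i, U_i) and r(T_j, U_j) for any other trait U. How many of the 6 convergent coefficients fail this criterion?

6

Convergent coefficients and their comparison sets:
TA (methods 1·2): 0.31 vs {0.33, 0.54} → fail.
TA (methods 1·3): 0.40 vs {0.33, 0.67} → fail.
TA (methods 2·3): 0.64 vs {0.54, 0.67} → fail.
TB (methods 1·2): 0.54 vs {0.33, 0.54} → fail.
TB (methods 1·3): 0.36 vs {0.33, 0.67} → fail.
TB (methods 2·3): 0.61 vs {0.54, 0.67} → fail.
6 of 6 fail.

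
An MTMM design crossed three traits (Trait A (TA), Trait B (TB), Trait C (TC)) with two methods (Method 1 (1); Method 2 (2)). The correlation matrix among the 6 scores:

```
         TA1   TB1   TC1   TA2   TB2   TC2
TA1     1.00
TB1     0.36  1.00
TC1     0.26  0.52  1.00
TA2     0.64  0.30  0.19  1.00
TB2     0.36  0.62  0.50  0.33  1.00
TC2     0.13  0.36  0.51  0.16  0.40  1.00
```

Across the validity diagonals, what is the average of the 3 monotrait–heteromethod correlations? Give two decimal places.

0.59

Convergent values: 0.64, 0.62, 0.51; mean = 1.77/3 = 0.59.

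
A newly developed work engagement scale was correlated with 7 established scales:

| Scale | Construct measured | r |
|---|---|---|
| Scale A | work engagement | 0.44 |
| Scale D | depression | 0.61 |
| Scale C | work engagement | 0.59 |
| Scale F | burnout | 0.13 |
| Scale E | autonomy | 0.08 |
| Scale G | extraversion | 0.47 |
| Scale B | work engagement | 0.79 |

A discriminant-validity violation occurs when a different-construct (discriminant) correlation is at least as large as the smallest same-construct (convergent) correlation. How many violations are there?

Convergent (same construct = work engagement): Scale A, Scale C, Scale B.
Smallest convergent = 0.44. Discriminant values: 0.61, 0.13, 0.08, 0.47; count ≥ 0.44 → 2.

2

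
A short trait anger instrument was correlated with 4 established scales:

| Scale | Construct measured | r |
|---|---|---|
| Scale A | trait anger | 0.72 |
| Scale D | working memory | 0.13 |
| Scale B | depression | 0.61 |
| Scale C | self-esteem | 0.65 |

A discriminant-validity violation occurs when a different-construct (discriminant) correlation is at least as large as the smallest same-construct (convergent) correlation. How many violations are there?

Convergent (same construct = trait anger): Scale A.
Smallest convergent = 0.72. Discriminant values: 0.13, 0.61, 0.65; count ≥ 0.72 → 0.

0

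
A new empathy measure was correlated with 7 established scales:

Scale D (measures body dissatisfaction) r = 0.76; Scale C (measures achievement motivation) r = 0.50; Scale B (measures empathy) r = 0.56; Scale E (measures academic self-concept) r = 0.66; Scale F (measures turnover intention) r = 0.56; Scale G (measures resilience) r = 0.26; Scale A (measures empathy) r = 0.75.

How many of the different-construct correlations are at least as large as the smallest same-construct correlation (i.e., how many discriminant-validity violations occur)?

Convergent (same construct = empathy): Scale B, Scale A.
Smallest convergent = 0.56. Discriminant values: 0.76, 0.50, 0.66, 0.56, 0.26; count ≥ 0.56 → 3.

3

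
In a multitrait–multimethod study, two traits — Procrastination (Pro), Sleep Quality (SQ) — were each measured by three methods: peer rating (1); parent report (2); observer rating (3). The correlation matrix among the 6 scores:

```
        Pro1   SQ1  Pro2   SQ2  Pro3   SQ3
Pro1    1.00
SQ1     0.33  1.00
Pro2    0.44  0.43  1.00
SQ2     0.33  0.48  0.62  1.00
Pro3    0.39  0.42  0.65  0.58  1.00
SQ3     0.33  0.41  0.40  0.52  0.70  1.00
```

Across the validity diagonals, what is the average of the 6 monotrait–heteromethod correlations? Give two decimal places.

0.48

Convergent values: 0.44, 0.39, 0.65, 0.48, 0.41, 0.52; mean = 2.89/6 = 0.48.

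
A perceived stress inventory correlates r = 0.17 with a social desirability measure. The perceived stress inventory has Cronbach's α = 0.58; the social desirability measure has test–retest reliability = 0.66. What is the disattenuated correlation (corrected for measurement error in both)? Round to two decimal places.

r_true = r_obs / √(r_xx · r_yy) = 0.17 / √(0.58 × 0.66) = 0.17 / √0.3828 = 0.17 / 0.6187 ≈ 0.27.

0.27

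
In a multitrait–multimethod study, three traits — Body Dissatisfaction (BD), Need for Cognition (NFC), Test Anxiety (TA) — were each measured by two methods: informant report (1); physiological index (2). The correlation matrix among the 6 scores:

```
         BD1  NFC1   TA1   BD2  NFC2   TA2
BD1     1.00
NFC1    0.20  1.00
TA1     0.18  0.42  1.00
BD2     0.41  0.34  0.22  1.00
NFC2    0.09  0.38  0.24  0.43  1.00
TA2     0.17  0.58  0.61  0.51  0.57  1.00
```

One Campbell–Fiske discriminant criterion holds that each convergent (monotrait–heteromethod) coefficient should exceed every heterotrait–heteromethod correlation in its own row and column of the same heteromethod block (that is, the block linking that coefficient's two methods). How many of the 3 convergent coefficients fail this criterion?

1

Each convergent coefficient versus the relevant comparison correlations:
BD (methods 1·2): 0.41 vs {0.09, 0.34, 0.17, 0.22} → pass.
NFC (methods 1·2): 0.38 vs {0.34, 0.09, 0.58, 0.24} → fail.
TA (methods 1·2): 0.61 vs {0.22, 0.17, 0.24, 0.58} → pass.
1 of 3 fail.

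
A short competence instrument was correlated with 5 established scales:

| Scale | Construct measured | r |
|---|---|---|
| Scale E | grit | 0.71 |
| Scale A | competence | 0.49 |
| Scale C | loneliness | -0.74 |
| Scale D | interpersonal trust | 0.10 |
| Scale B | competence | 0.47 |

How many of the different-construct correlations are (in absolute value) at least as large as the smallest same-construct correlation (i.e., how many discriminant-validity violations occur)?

Convergent (same construct = competence): Scale A, Scale B.
Smallest convergent = 0.47. Discriminant |r|: 0.71, 0.74, 0.10; count ≥ 0.47 → 2.

2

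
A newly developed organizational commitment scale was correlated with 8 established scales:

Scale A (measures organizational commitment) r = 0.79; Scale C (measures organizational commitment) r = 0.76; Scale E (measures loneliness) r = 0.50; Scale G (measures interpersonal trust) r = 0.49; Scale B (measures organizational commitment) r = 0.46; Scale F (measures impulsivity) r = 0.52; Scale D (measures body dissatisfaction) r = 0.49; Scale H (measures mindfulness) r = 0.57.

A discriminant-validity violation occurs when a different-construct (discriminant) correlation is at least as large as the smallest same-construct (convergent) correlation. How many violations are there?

Convergent (same construct = organizational commitment): Scale A, Scale C, Scale B.
Smallest convergent = 0.46. Discriminant values: 0.50, 0.49, 0.52, 0.49, 0.57; count ≥ 0.46 → 5.

5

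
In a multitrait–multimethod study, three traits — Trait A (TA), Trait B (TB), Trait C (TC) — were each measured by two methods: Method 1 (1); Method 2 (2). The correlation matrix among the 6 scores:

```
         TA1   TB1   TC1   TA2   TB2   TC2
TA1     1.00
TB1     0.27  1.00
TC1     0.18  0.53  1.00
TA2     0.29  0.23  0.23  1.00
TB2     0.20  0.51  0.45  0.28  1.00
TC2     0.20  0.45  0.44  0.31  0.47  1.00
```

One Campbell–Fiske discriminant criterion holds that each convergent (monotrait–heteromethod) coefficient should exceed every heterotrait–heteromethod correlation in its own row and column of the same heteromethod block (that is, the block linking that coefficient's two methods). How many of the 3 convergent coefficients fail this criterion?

1

Convergent coefficients and their comparison sets:
TA (methods 1·2): 0.29 vs {0.20, 0.23, 0.20, 0.23} → pass.
TB (methods 1·2): 0.51 vs {0.23, 0.20, 0.45, 0.45} → pass.
TC (methods 1·2): 0.44 vs {0.23, 0.20, 0.45, 0.45} → fail.
1 of 3 fail.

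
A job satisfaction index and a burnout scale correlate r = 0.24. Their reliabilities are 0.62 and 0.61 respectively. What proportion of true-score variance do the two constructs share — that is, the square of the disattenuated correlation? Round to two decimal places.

Disattenuated r = 0.24 / √(0.62 × 0.61) = 0.24 / 0.6150 = 0.3902.
Shared true-score variance = 0.3902² = 0.1523 ≈ 0.15.

0.15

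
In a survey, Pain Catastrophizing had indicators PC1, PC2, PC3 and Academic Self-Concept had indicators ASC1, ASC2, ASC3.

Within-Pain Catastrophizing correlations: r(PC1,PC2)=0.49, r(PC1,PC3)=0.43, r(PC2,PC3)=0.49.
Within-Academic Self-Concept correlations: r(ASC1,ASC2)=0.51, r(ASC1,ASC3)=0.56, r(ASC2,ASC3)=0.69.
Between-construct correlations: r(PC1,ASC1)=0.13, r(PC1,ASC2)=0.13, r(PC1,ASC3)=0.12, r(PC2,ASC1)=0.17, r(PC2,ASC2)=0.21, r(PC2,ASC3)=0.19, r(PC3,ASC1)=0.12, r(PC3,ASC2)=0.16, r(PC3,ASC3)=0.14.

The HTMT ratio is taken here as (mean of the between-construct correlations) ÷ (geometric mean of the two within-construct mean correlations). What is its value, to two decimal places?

0.29

Mean heterotrait r = 1.37/9 = 0.1522.
Mean within-PC = 1.41/3 = 0.4700; mean within-ASC = 1.76/3 = 0.5867.
Geometric mean = √(0.4700 × 0.5867) = 0.5251.
HTMT = 0.1522 / 0.5251 = 0.29.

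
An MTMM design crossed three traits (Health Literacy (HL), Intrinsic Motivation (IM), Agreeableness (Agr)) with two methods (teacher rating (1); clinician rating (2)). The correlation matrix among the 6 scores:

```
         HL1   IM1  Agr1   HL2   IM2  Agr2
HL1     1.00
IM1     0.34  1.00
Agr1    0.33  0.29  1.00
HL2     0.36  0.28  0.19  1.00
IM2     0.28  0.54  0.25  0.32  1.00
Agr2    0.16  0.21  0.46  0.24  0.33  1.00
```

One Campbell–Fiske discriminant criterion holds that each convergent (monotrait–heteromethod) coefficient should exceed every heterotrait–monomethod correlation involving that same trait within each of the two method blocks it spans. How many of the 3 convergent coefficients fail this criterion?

0

Each convergent coefficient versus the relevant comparison correlations:
HL (methods 1·2): 0.36 vs {0.34, 0.32, 0.33, 0.24} → pass.
IM (methods 1·2): 0.54 vs {0.34, 0.32, 0.29, 0.33} → pass.
Agr (methods 1·2): 0.46 vs {0.33, 0.24, 0.29, 0.33} → pass.
0 of 3 fail.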